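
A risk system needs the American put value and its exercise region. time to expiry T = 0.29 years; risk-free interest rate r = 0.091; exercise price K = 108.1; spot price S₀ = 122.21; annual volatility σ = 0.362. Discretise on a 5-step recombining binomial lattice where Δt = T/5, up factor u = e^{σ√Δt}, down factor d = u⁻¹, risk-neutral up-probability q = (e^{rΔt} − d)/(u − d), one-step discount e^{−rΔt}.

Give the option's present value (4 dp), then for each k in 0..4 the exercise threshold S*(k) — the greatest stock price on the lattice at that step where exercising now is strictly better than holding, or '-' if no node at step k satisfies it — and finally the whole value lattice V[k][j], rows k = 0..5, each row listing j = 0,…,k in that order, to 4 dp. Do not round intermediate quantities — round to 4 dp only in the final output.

Δt=0.05800, u=1.09109, d=0.91651, q=0.50853, disc=e^(-rΔt)=0.99474
k=5 terminal: V=max(K-S,0) → 29.0694 14.0151 0.0000 0.0000 0.0000 0.0000
k=4: j=0 S=86.2298 intr=21.8702 cont=21.3011 V=21.8702[EX]; j=1 S=102.6555 intr=5.4445 cont=6.8517 V=6.8517[hold]; j=2 S=122.2100 intr=0.0000 cont=0.0000 V=0.0000[hold]; j=3 S=145.4894 intr=0.0000 cont=0.0000 V=0.0000[hold]; j=4 S=173.2032 intr=0.0000 cont=0.0000 V=0.0000[hold]  S*(4)=86.2298
k=3: j=0 S=94.0849 intr=14.0151 cont=14.1579 V=14.1579[hold]; j=1 S=112.0068 intr=0.0000 cont=3.3497 V=3.3497[hold]; j=2 S=133.3426 intr=0.0000 cont=0.0000 V=0.0000[hold]; j=3 S=158.7426 intr=0.0000 cont=0.0000 V=0.0000[hold]  S*(3)=-
k=2: j=0 S=102.6555 intr=5.4445 cont=8.6160 V=8.6160[hold]; j=1 S=122.2100 intr=0.0000 cont=1.6376 V=1.6376[hold]; j=2 S=145.4894 intr=0.0000 cont=0.0000 V=0.0000[hold]  S*(2)=-
k=1: j=0 S=112.0068 intr=0.0000 cont=5.0406 V=5.0406[hold]; j=1 S=133.3426 intr=0.0000 cont=0.8006 V=0.8006[hold]  S*(1)=-
k=0: j=0 S=122.2100 intr=0.0000 cont=2.8692 V=2.8692[hold]  S*(0)=-

price = 2.8692
boundary = - - - - 86.2298
tree:
2.8692
5.0406 0.8006
8.6160 1.6376 0.0000
14.1579 3.3497 0.0000 0.0000
21.8702 6.8517 0.0000 0.0000 0.0000
29.0694 14.0151 0.0000 0.0000 0.0000 0.0000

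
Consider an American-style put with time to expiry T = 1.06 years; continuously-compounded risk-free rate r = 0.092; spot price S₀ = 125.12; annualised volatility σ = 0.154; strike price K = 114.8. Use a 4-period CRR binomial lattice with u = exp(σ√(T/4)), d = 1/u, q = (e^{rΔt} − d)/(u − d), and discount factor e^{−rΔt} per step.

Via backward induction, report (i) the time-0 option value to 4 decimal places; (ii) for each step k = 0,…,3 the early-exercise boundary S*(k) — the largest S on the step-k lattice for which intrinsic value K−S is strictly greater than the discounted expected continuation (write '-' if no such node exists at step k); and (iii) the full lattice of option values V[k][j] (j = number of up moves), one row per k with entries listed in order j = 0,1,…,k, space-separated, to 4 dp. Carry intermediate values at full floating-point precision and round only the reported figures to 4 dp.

price = 1.4620
boundary = - - 106.7747 98.6368
tree:
1.4620
3.4827 0.3607
8.0253 1.0145 0.0000
16.1632 2.8533 0.0000 0.0000
23.6809 8.0253 0.0000 0.0000 0.0000

Δt=0.26500, u=1.08250, d=0.92378, q=0.63568, disc=e^(-rΔt)=0.97591
k=4 terminal: V=max(K-S,0) → 23.6809 8.0253 0.0000 0.0000 0.0000
k=3: j=0 S=98.6368 intr=16.1632 cont=13.3982 V=16.1632[EX]; j=1 S=115.5839 intr=0.0000 cont=2.8533 V=2.8533[hold]; j=2 S=135.4428 intr=0.0000 cont=0.0000 V=0.0000[hold]; j=3 S=158.7138 intr=0.0000 cont=0.0000 V=0.0000[hold]  S*(3)=98.6368
k=2: j=0 S=106.7747 intr=8.0253 cont=7.5168 V=8.0253[EX]; j=1 S=125.1200 intr=0.0000 cont=1.0145 V=1.0145[hold]; j=2 S=146.6173 intr=0.0000 cont=0.0000 V=0.0000[hold]  S*(2)=106.7747
k=1: j=0 S=115.5839 intr=0.0000 cont=3.4827 V=3.4827[hold]; j=1 S=135.4428 intr=0.0000 cont=0.3607 V=0.3607[hold]  S*(1)=-
k=0: j=0 S=125.1200 intr=0.0000 cont=1.4620 V=1.4620[hold]  S*(0)=-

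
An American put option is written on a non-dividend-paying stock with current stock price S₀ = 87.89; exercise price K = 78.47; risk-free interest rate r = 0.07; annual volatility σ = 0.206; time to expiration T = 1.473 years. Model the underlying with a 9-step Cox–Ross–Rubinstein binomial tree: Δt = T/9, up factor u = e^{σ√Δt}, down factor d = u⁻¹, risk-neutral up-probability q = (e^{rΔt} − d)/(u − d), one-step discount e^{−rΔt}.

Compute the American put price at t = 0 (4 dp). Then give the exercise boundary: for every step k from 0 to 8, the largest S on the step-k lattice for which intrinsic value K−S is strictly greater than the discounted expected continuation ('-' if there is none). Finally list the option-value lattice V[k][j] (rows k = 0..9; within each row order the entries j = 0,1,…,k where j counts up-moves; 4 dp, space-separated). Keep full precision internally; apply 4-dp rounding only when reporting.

params: Δt=0.16367 u=1.08691 d=0.92004 q=0.54823 e^(-rΔt)=0.98861
t_9 payoffs: 36.9558 29.4262 20.5309 10.0223 0.0000 0.0000 0.0000 0.0000 0.0000 0.0000
t_8: node(8,0) S=45.1223 payoff=33.3477 vs cont=32.4539 → 33.3477 [stop]  node(8,1) S=53.3062 payoff=25.1638 vs cont=24.2699 → 25.1638 [stop]  node(8,2) S=62.9746 payoff=15.4954 vs cont=14.6016 → 15.4954 [stop]  node(8,3) S=74.3965 payoff=4.0735 vs cont=4.4762 → 4.4762 [wait]  node(8,4) S=87.8900 payoff=0.0000 vs cont=0.0000 → 0.0000 [wait]  node(8,5) S=103.8309 payoff=0.0000 vs cont=0.0000 → 0.0000 [wait]  node(8,6) S=122.6631 payoff=0.0000 vs cont=0.0000 → 0.0000 [wait]  node(8,7) S=144.9109 payoff=0.0000 vs cont=0.0000 → 0.0000 [wait]  node(8,8) S=171.1939 payoff=0.0000 vs cont=0.0000 → 0.0000 [wait]  ⇒ S*(8)=62.9746
t_7: node(7,0) S=49.0438 payoff=29.4262 vs cont=28.5323 → 29.4262 [stop]  node(7,1) S=57.9391 payoff=20.5309 vs cont=19.6371 → 20.5309 [stop]  node(7,2) S=68.4477 payoff=10.0223 vs cont=9.3467 → 10.0223 [stop]  node(7,3) S=80.8623 payoff=0.0000 vs cont=1.9992 → 1.9992 [wait]  node(7,4) S=95.5285 payoff=0.0000 vs cont=0.0000 → 0.0000 [wait]  node(7,5) S=112.8549 payoff=0.0000 vs cont=0.0000 → 0.0000 [wait]  node(7,6) S=133.3237 payoff=0.0000 vs cont=0.0000 → 0.0000 [wait]  node(7,7) S=157.5051 payoff=0.0000 vs cont=0.0000 → 0.0000 [wait]  ⇒ S*(7)=68.4477
t_6: node(6,0) S=53.3062 payoff=25.1638 vs cont=24.2699 → 25.1638 [stop]  node(6,1) S=62.9746 payoff=15.4954 vs cont=14.6016 → 15.4954 [stop]  node(6,2) S=74.3965 payoff=4.0735 vs cont=5.5598 → 5.5598 [wait]  node(6,3) S=87.8900 payoff=0.0000 vs cont=0.8929 → 0.8929 [wait]  node(6,4) S=103.8309 payoff=0.0000 vs cont=0.0000 → 0.0000 [wait]  node(6,5) S=122.6631 payoff=0.0000 vs cont=0.0000 → 0.0000 [wait]  node(6,6) S=144.9109 payoff=0.0000 vs cont=0.0000 → 0.0000 [wait]  ⇒ S*(6)=62.9746
t_5: node(5,0) S=57.9391 payoff=20.5309 vs cont=19.6371 → 20.5309 [stop]  node(5,1) S=68.4477 payoff=10.0223 vs cont=9.9340 → 10.0223 [stop]  node(5,2) S=80.8623 payoff=0.0000 vs cont=2.9671 → 2.9671 [wait]  node(5,3) S=95.5285 payoff=0.0000 vs cont=0.3988 → 0.3988 [wait]  node(5,4) S=112.8549 payoff=0.0000 vs cont=0.0000 → 0.0000 [wait]  node(5,5) S=133.3237 payoff=0.0000 vs cont=0.0000 → 0.0000 [wait]  ⇒ S*(5)=68.4477
t_4: node(4,0) S=62.9746 payoff=15.4954 vs cont=14.6016 → 15.4954 [stop]  node(4,1) S=74.3965 payoff=4.0735 vs cont=6.0843 → 6.0843 [wait]  node(4,2) S=87.8900 payoff=0.0000 vs cont=1.5413 → 1.5413 [wait]  node(4,3) S=103.8309 payoff=0.0000 vs cont=0.1781 → 0.1781 [wait]  node(4,4) S=122.6631 payoff=0.0000 vs cont=0.0000 → 0.0000 [wait]  ⇒ S*(4)=62.9746
t_3: node(3,0) S=68.4477 payoff=10.0223 vs cont=10.2183 → 10.2183 [wait]  node(3,1) S=80.8623 payoff=0.0000 vs cont=3.5528 → 3.5528 [wait]  node(3,2) S=95.5285 payoff=0.0000 vs cont=0.7849 → 0.7849 [wait]  node(3,3) S=112.8549 payoff=0.0000 vs cont=0.0795 → 0.0795 [wait]  ⇒ S*(3)=-
t_2: node(2,0) S=74.3965 payoff=4.0735 vs cont=6.4893 → 6.4893 [wait]  node(2,1) S=87.8900 payoff=0.0000 vs cont=2.0122 → 2.0122 [wait]  node(2,2) S=103.8309 payoff=0.0000 vs cont=0.3937 → 0.3937 [wait]  ⇒ S*(2)=-
t_1: node(1,0) S=80.8623 payoff=0.0000 vs cont=3.9888 → 3.9888 [wait]  node(1,1) S=95.5285 payoff=0.0000 vs cont=1.1121 → 1.1121 [wait]  ⇒ S*(1)=-
t_0: node(0,0) S=87.8900 payoff=0.0000 vs cont=2.3842 → 2.3842 [wait]  ⇒ S*(0)=-

price = 2.3842
boundary = - - - - 62.9746 68.4477 62.9746 68.4477 62.9746
tree:
2.3842
3.9888 1.1121
6.4893 2.0122 0.3937
10.2183 3.5528 0.7849 0.0795
15.4954 6.0843 1.5413 0.1781 0.0000
20.5309 10.0223 2.9671 0.3988 0.0000 0.0000
25.1638 15.4954 5.5598 0.8929 0.0000 0.0000 0.0000
29.4262 20.5309 10.0223 1.9992 0.0000 0.0000 0.0000 0.0000
33.3477 25.1638 15.4954 4.4762 0.0000 0.0000 0.0000 0.0000 0.0000
36.9558 29.4262 20.5309 10.0223 0.0000 0.0000 0.0000 0.0000 0.0000 0.0000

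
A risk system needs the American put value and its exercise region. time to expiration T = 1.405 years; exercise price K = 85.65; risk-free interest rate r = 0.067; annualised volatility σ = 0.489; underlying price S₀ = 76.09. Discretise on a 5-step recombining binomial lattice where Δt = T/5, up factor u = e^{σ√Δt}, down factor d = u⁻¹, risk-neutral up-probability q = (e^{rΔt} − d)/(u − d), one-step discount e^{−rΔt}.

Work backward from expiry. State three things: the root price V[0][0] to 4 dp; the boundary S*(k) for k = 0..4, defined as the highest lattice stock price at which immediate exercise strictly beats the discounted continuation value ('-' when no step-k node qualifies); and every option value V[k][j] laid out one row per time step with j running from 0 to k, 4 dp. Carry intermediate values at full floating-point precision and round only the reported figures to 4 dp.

Δt=0.28100, u=1.29591, d=0.77166, q=0.47181, disc=e^(-rΔt)=0.98135
k=5 terminal: V=max(K-S,0) → 64.8316 50.6878 26.9347 0.0000 0.0000 0.0000
k=4: j=0 S=26.9788 intr=58.6712 cont=57.0737 V=58.6712[EX]; j=1 S=45.3080 intr=40.3420 cont=38.7445 V=40.3420[EX]; j=2 S=76.0900 intr=9.5600 cont=13.9613 V=13.9613[hold]; j=3 S=127.7850 intr=0.0000 cont=0.0000 V=0.0000[hold]; j=4 S=214.6012 intr=0.0000 cont=0.0000 V=0.0000[hold]  S*(4)=45.3080
k=3: j=0 S=34.9622 intr=50.6878 cont=49.0903 V=50.6878[EX]; j=1 S=58.7153 intr=26.9347 cont=27.3751 V=27.3751[hold]; j=2 S=98.6061 intr=0.0000 cont=7.2367 V=7.2367[hold]; j=3 S=165.5983 intr=0.0000 cont=0.0000 V=0.0000[hold]  S*(3)=34.9622
k=2: j=0 S=45.3080 intr=40.3420 cont=38.9484 V=40.3420[EX]; j=1 S=76.0900 intr=9.5600 cont=17.5403 V=17.5403[hold]; j=2 S=127.7850 intr=0.0000 cont=3.7511 V=3.7511[hold]  S*(2)=45.3080
k=1: j=0 S=58.7153 intr=26.9347 cont=29.0322 V=29.0322[hold]; j=1 S=98.6061 intr=0.0000 cont=10.8286 V=10.8286[hold]  S*(1)=-
k=0: j=0 S=76.0900 intr=9.5600 cont=20.0623 V=20.0623[hold]  S*(0)=-

price = 20.0623
boundary = - - 45.3080 34.9622 45.3080
tree:
20.0623
29.0322 10.8286
40.3420 17.5403 3.7511
50.6878 27.3751 7.2367 0.0000
58.6712 40.3420 13.9613 0.0000 0.0000
64.8316 50.6878 26.9347 0.0000 0.0000 0.0000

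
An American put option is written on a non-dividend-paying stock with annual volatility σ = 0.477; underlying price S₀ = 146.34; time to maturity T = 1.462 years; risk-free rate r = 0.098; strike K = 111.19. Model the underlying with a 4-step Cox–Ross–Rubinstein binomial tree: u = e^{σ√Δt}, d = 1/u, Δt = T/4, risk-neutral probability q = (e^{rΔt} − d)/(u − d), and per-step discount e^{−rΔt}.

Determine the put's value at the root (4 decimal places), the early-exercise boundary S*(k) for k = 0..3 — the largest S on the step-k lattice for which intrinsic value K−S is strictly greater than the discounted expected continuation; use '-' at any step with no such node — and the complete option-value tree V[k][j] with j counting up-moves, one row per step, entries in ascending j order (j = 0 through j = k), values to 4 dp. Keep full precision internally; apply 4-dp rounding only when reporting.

params: Δt=0.36550 u=1.33426 d=0.74948 q=0.49076 e^(-rΔt)=0.96481
t_4 payoffs: 65.0158 28.9882 0.0000 0.0000 0.0000
t_3: node(3,0) S=61.6084 payoff=49.5816 vs cont=45.6693 → 49.5816 [stop]  node(3,1) S=109.6786 payoff=1.5114 vs cont=14.2425 → 14.2425 [wait]  node(3,2) S=195.2558 payoff=0.0000 vs cont=0.0000 → 0.0000 [wait]  node(3,3) S=347.6049 payoff=0.0000 vs cont=0.0000 → 0.0000 [wait]  ⇒ S*(3)=61.6084
t_2: node(2,0) S=82.2018 payoff=28.9882 vs cont=31.1041 → 31.1041 [wait]  node(2,1) S=146.3400 payoff=0.0000 vs cont=6.9976 → 6.9976 [wait]  node(2,2) S=260.5223 payoff=0.0000 vs cont=0.0000 → 0.0000 [wait]  ⇒ S*(2)=-
t_1: node(1,0) S=109.6786 payoff=1.5114 vs cont=18.5954 → 18.5954 [wait]  node(1,1) S=195.2558 payoff=0.0000 vs cont=3.4381 → 3.4381 [wait]  ⇒ S*(1)=-
t_0: node(0,0) S=146.3400 payoff=0.0000 vs cont=10.7642 → 10.7642 [wait]  ⇒ S*(0)=-

price = 10.7642
boundary = - - - 61.6084
tree:
10.7642
18.5954 3.4381
31.1041 6.9976 0.0000
49.5816 14.2425 0.0000 0.0000
65.0158 28.9882 0.0000 0.0000 0.0000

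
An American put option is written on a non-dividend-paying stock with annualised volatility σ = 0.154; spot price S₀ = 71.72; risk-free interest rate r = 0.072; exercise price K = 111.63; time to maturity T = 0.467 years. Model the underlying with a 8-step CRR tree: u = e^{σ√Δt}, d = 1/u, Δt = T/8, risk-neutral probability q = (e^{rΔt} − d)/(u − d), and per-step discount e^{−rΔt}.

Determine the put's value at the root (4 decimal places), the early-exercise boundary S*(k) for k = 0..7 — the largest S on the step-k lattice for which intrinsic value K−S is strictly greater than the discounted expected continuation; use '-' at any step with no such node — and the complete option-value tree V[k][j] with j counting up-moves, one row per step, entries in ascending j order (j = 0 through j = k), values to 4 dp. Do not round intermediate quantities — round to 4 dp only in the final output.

Δt=0.05838  u=1.03791  d=0.96348  q=0.54728  discount=0.99581
step 8 (expiry): payoffs max(K−S,0) = 58.3742 54.2599 49.8278 45.0533 39.9100 34.3693 28.4006 21.9707 15.0442
step 7: (k=7,j=0): S=55.2747, (K−S)⁺=56.3553, hold=55.8871 ⇒ V=56.3553 exercise | (k=7,j=1): S=59.5449, (K−S)⁺=52.0851, hold=51.6169 ⇒ V=52.0851 exercise | (k=7,j=2): S=64.1450, (K−S)⁺=47.4850, hold=47.0168 ⇒ V=47.4850 exercise | (k=7,j=3): S=69.1005, (K−S)⁺=42.5295, hold=42.0613 ⇒ V=42.5295 exercise | (k=7,j=4): S=74.4388, (K−S)⁺=37.1912, hold=36.7230 ⇒ V=37.1912 exercise | (k=7,j=5): S=80.1895, (K−S)⁺=31.4405, hold=30.9723 ⇒ V=31.4405 exercise | (k=7,j=6): S=86.3845, (K−S)⁺=25.2455, hold=24.7773 ⇒ V=25.2455 exercise | (k=7,j=7): S=93.0581, (K−S)⁺=18.5719, hold=18.1037 ⇒ V=18.5719 exercise  boundary S*=93.0581
step 6: (k=6,j=0): S=57.3701, (K−S)⁺=54.2599, hold=53.7917 ⇒ V=54.2599 exercise | (k=6,j=1): S=61.8022, (K−S)⁺=49.8278, hold=49.3596 ⇒ V=49.8278 exercise | (k=6,j=2): S=66.5767, (K−S)⁺=45.0533, hold=44.5851 ⇒ V=45.0533 exercise | (k=6,j=3): S=71.7200, (K−S)⁺=39.9100, hold=39.4418 ⇒ V=39.9100 exercise | (k=6,j=4): S=77.2607, (K−S)⁺=34.3693, hold=33.9011 ⇒ V=34.3693 exercise | (k=6,j=5): S=83.2294, (K−S)⁺=28.4006, hold=27.9324 ⇒ V=28.4006 exercise | (k=6,j=6): S=89.6593, (K−S)⁺=21.9707, hold=21.5025 ⇒ V=21.9707 exercise  boundary S*=89.6593
step 5: (k=5,j=0): S=59.5449, (K−S)⁺=52.0851, hold=51.6169 ⇒ V=52.0851 exercise | (k=5,j=1): S=64.1450, (K−S)⁺=47.4850, hold=47.0168 ⇒ V=47.4850 exercise | (k=5,j=2): S=69.1005, (K−S)⁺=42.5295, hold=42.0613 ⇒ V=42.5295 exercise | (k=5,j=3): S=74.4388, (K−S)⁺=37.1912, hold=36.7230 ⇒ V=37.1912 exercise | (k=5,j=4): S=80.1895, (K−S)⁺=31.4405, hold=30.9723 ⇒ V=31.4405 exercise | (k=5,j=5): S=86.3845, (K−S)⁺=25.2455, hold=24.7773 ⇒ V=25.2455 exercise  boundary S*=86.3845
step 4: (k=4,j=0): S=61.8022, (K−S)⁺=49.8278, hold=49.3596 ⇒ V=49.8278 exercise | (k=4,j=1): S=66.5767, (K−S)⁺=45.0533, hold=44.5851 ⇒ V=45.0533 exercise | (k=4,j=2): S=71.7200, (K−S)⁺=39.9100, hold=39.4418 ⇒ V=39.9100 exercise | (k=4,j=3): S=77.2607, (K−S)⁺=34.3693, hold=33.9011 ⇒ V=34.3693 exercise | (k=4,j=4): S=83.2294, (K−S)⁺=28.4006, hold=27.9324 ⇒ V=28.4006 exercise  boundary S*=83.2294
step 3: (k=3,j=0): S=64.1450, (K−S)⁺=47.4850, hold=47.0168 ⇒ V=47.4850 exercise | (k=3,j=1): S=69.1005, (K−S)⁺=42.5295, hold=42.0613 ⇒ V=42.5295 exercise | (k=3,j=2): S=74.4388, (K−S)⁺=37.1912, hold=36.7230 ⇒ V=37.1912 exercise | (k=3,j=3): S=80.1895, (K−S)⁺=31.4405, hold=30.9723 ⇒ V=31.4405 exercise  boundary S*=80.1895
step 2: (k=2,j=0): S=66.5767, (K−S)⁺=45.0533, hold=44.5851 ⇒ V=45.0533 exercise | (k=2,j=1): S=71.7200, (K−S)⁺=39.9100, hold=39.4418 ⇒ V=39.9100 exercise | (k=2,j=2): S=77.2607, (K−S)⁺=34.3693, hold=33.9011 ⇒ V=34.3693 exercise  boundary S*=77.2607
step 1: (k=1,j=0): S=69.1005, (K−S)⁺=42.5295, hold=42.0613 ⇒ V=42.5295 exercise | (k=1,j=1): S=74.4388, (K−S)⁺=37.1912, hold=36.7230 ⇒ V=37.1912 exercise  boundary S*=74.4388
step 0: (k=0,j=0): S=71.7200, (K−S)⁺=39.9100, hold=39.4418 ⇒ V=39.9100 exercise  boundary S*=71.7200

price = 39.9100
boundary = 71.7200 74.4388 77.2607 80.1895 83.2294 86.3845 89.6593 93.0581
tree:
39.9100
42.5295 37.1912
45.0533 39.9100 34.3693
47.4850 42.5295 37.1912 31.4405
49.8278 45.0533 39.9100 34.3693 28.4006
52.0851 47.4850 42.5295 37.1912 31.4405 25.2455
54.2599 49.8278 45.0533 39.9100 34.3693 28.4006 21.9707
56.3553 52.0851 47.4850 42.5295 37.1912 31.4405 25.2455 18.5719
58.3742 54.2599 49.8278 45.0533 39.9100 34.3693 28.4006 21.9707 15.0442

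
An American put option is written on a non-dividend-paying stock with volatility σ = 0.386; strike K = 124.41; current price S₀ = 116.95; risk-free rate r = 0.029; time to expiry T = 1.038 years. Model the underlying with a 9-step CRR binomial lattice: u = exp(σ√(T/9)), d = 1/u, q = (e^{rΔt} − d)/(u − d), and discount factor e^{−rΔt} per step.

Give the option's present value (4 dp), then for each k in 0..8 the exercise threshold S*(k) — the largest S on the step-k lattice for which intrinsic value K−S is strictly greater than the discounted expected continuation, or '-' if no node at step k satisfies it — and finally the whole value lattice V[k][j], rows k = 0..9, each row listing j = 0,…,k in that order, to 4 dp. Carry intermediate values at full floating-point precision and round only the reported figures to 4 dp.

price = 21.1587
boundary = - - - - 69.2271 78.9236 69.2271 78.9236 89.9784
tree:
21.1587
28.1824 13.6979
36.4411 19.4328 7.5811
45.6189 26.7535 11.6381 3.2392
55.1829 35.5769 17.3822 5.4970 0.8160
63.6881 45.4864 25.0907 9.1533 1.5746 0.0000
71.1484 55.1829 34.6992 14.8572 3.0383 0.0000 0.0000
77.6921 63.6881 45.4864 23.2562 5.8627 0.0000 0.0000 0.0000
83.4319 71.1484 55.1829 34.4316 11.3125 0.0000 0.0000 0.0000 0.0000
88.4665 77.6921 63.6881 45.4864 21.8285 0.0000 0.0000 0.0000 0.0000 0.0000

Δt=0.11533, u=1.14007, d=0.87714, q=0.48002, disc=e^(-rΔt)=0.99666
k=9 terminal: V=max(K-S,0) → 88.4665 77.6921 63.6881 45.4864 21.8285 0.0000 0.0000 0.0000 0.0000 0.0000
k=8: j=0 S=40.9781 intr=83.4319 cont=83.0165 V=83.4319[EX]; j=1 S=53.2616 intr=71.1484 cont=70.7330 V=71.1484[EX]; j=2 S=69.2271 intr=55.1829 cont=54.7675 V=55.1829[EX]; j=3 S=89.9784 intr=34.4316 cont=34.0162 V=34.4316[EX]; j=4 S=116.9500 intr=7.4600 cont=11.3125 V=11.3125[hold]; j=5 S=152.0065 intr=0.0000 cont=0.0000 V=0.0000[hold]; j=6 S=197.5715 intr=0.0000 cont=0.0000 V=0.0000[hold]; j=7 S=256.7949 intr=0.0000 cont=0.0000 V=0.0000[hold]; j=8 S=333.7709 intr=0.0000 cont=0.0000 V=0.0000[hold]  S*(8)=89.9784
k=7: j=0 S=46.7179 intr=77.6921 cont=77.2767 V=77.6921[EX]; j=1 S=60.7219 intr=63.6881 cont=63.2727 V=63.6881[EX]; j=2 S=78.9236 intr=45.4864 cont=45.0709 V=45.4864[EX]; j=3 S=102.5815 intr=21.8285 cont=23.2562 V=23.2562[hold]; j=4 S=133.3310 intr=0.0000 cont=5.8627 V=5.8627[hold]; j=5 S=173.2979 intr=0.0000 cont=0.0000 V=0.0000[hold]; j=6 S=225.2451 intr=0.0000 cont=0.0000 V=0.0000[hold]; j=7 S=292.7638 intr=0.0000 cont=0.0000 V=0.0000[hold]  S*(7)=78.9236
k=6: j=0 S=53.2616 intr=71.1484 cont=70.7330 V=71.1484[EX]; j=1 S=69.2271 intr=55.1829 cont=54.7675 V=55.1829[EX]; j=2 S=89.9784 intr=34.4316 cont=34.6992 V=34.6992[hold]; j=3 S=116.9500 intr=7.4600 cont=14.8572 V=14.8572[hold]; j=4 S=152.0065 intr=0.0000 cont=3.0383 V=3.0383[hold]; j=5 S=197.5715 intr=0.0000 cont=0.0000 V=0.0000[hold]; j=6 S=256.7949 intr=0.0000 cont=0.0000 V=0.0000[hold]  S*(6)=69.2271
k=5: j=0 S=60.7219 intr=63.6881 cont=63.2727 V=63.6881[EX]; j=1 S=78.9236 intr=45.4864 cont=45.1990 V=45.4864[EX]; j=2 S=102.5815 intr=21.8285 cont=25.0907 V=25.0907[hold]; j=3 S=133.3310 intr=0.0000 cont=9.1533 V=9.1533[hold]; j=4 S=173.2979 intr=0.0000 cont=1.5746 V=1.5746[hold]; j=5 S=225.2451 intr=0.0000 cont=0.0000 V=0.0000[hold]  S*(5)=78.9236
k=4: j=0 S=69.2271 intr=55.1829 cont=54.7675 V=55.1829[EX]; j=1 S=89.9784 intr=34.4316 cont=35.5769 V=35.5769[hold]; j=2 S=116.9500 intr=7.4600 cont=17.3822 V=17.3822[hold]; j=3 S=152.0065 intr=0.0000 cont=5.4970 V=5.4970[hold]; j=4 S=197.5715 intr=0.0000 cont=0.8160 V=0.8160[hold]  S*(4)=69.2271
k=3: j=0 S=78.9236 intr=45.4864 cont=45.6189 V=45.6189[hold]; j=1 S=102.5815 intr=21.8285 cont=26.7535 V=26.7535[hold]; j=2 S=133.3310 intr=0.0000 cont=11.6381 V=11.6381[hold]; j=3 S=173.2979 intr=0.0000 cont=3.2392 V=3.2392[hold]  S*(3)=-
k=2: j=0 S=89.9784 intr=34.4316 cont=36.4411 V=36.4411[hold]; j=1 S=116.9500 intr=7.4600 cont=19.4328 V=19.4328[hold]; j=2 S=152.0065 intr=0.0000 cont=7.5811 V=7.5811[hold]  S*(2)=-
k=1: j=0 S=102.5815 intr=21.8285 cont=28.1824 V=28.1824[hold]; j=1 S=133.3310 intr=0.0000 cont=13.6979 V=13.6979[hold]  S*(1)=-
k=0: j=0 S=116.9500 intr=7.4600 cont=21.1587 V=21.1587[hold]  S*(0)=-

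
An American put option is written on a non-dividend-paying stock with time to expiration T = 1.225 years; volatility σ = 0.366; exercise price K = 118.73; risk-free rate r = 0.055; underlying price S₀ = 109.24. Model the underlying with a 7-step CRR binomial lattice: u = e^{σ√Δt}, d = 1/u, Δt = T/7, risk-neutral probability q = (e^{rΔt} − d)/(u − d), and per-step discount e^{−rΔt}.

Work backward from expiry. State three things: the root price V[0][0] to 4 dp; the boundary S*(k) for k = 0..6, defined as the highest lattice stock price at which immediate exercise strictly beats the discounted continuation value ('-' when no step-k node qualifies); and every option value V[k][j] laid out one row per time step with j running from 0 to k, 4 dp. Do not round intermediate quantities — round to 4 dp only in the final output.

params: Δt=0.17500 u=1.16545 d=0.85804 q=0.49326 e^(-rΔt)=0.99042
t_7 payoffs: 81.3257 67.9246 49.7221 24.9981 0.0000 0.0000 0.0000 0.0000
t_6: node(6,0) S=43.5929 payoff=75.1371 vs cont=73.9998 → 75.1371 [stop]  node(6,1) S=59.2113 payoff=59.5187 vs cont=58.3814 → 59.5187 [stop]  node(6,2) S=80.4254 payoff=38.3046 vs cont=37.1673 → 38.3046 [stop]  node(6,3) S=109.2400 payoff=9.4900 vs cont=12.5462 → 12.5462 [wait]  node(6,4) S=148.3783 payoff=0.0000 vs cont=0.0000 → 0.0000 [wait]  node(6,5) S=201.5389 payoff=0.0000 vs cont=0.0000 → 0.0000 [wait]  node(6,6) S=273.7458 payoff=0.0000 vs cont=0.0000 → 0.0000 [wait]  ⇒ S*(6)=80.4254
t_5: node(5,0) S=50.8054 payoff=67.9246 vs cont=66.7873 → 67.9246 [stop]  node(5,1) S=69.0079 payoff=49.7221 vs cont=48.5848 → 49.7221 [stop]  node(5,2) S=93.7319 payoff=24.9981 vs cont=25.3539 → 25.3539 [wait]  node(5,3) S=127.3139 payoff=0.0000 vs cont=6.2968 → 6.2968 [wait]  node(5,4) S=172.9277 payoff=0.0000 vs cont=0.0000 → 0.0000 [wait]  node(5,5) S=234.8839 payoff=0.0000 vs cont=0.0000 → 0.0000 [wait]  ⇒ S*(5)=69.0079
t_4: node(4,0) S=59.2113 payoff=59.5187 vs cont=58.3814 → 59.5187 [stop]  node(4,1) S=80.4254 payoff=38.3046 vs cont=37.3411 → 38.3046 [stop]  node(4,2) S=109.2400 payoff=9.4900 vs cont=15.8010 → 15.8010 [wait]  node(4,3) S=148.3783 payoff=0.0000 vs cont=3.1603 → 3.1603 [wait]  node(4,4) S=201.5389 payoff=0.0000 vs cont=0.0000 → 0.0000 [wait]  ⇒ S*(4)=80.4254
t_3: node(3,0) S=69.0079 payoff=49.7221 vs cont=48.5848 → 49.7221 [stop]  node(3,1) S=93.7319 payoff=24.9981 vs cont=26.9440 → 26.9440 [wait]  node(3,2) S=127.3139 payoff=0.0000 vs cont=9.4742 → 9.4742 [wait]  node(3,3) S=172.9277 payoff=0.0000 vs cont=1.5861 → 1.5861 [wait]  ⇒ S*(3)=69.0079
t_2: node(2,0) S=80.4254 payoff=38.3046 vs cont=38.1179 → 38.3046 [stop]  node(2,1) S=109.2400 payoff=9.4900 vs cont=18.1513 → 18.1513 [wait]  node(2,2) S=148.3783 payoff=0.0000 vs cont=5.5299 → 5.5299 [wait]  ⇒ S*(2)=80.4254
t_1: node(1,0) S=93.7319 payoff=24.9981 vs cont=28.0922 → 28.0922 [wait]  node(1,1) S=127.3139 payoff=0.0000 vs cont=11.8115 → 11.8115 [wait]  ⇒ S*(1)=-
t_0: node(0,0) S=109.2400 payoff=9.4900 vs cont=19.8694 → 19.8694 [wait]  ⇒ S*(0)=-

price = 19.8694
boundary = - - 80.4254 69.0079 80.4254 69.0079 80.4254
tree:
19.8694
28.0922 11.8115
38.3046 18.1513 5.5299
49.7221 26.9440 9.4742 1.5861
59.5187 38.3046 15.8010 3.1603 0.0000
67.9246 49.7221 25.3539 6.2968 0.0000 0.0000
75.1371 59.5187 38.3046 12.5462 0.0000 0.0000 0.0000
81.3257 67.9246 49.7221 24.9981 0.0000 0.0000 0.0000 0.0000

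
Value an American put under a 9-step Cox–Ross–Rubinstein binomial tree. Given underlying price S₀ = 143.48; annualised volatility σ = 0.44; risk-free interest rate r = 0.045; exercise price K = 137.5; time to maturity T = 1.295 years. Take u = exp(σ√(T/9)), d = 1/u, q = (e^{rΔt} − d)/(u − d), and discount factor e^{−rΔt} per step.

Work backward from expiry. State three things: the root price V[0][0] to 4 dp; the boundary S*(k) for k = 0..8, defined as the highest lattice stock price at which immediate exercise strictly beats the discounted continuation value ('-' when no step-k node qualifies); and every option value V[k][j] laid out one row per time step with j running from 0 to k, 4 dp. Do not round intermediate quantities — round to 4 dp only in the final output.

Δt=0.14389, u=1.18164, d=0.84628, q=0.47774, disc=e^(-rΔt)=0.99355
k=9 terminal: V=max(K-S,0) → 105.5535 92.8940 75.2177 50.5369 16.0756 0.0000 0.0000 0.0000 0.0000 0.0000
k=8: j=0 S=37.7492 intr=99.7508 cont=98.8633 V=99.7508[EX]; j=1 S=52.7083 intr=84.7917 cont=83.9043 V=84.7917[EX]; j=2 S=73.5952 intr=63.9048 cont=63.0173 V=63.9048[EX]; j=3 S=102.7592 intr=34.7408 cont=33.8534 V=34.7408[EX]; j=4 S=143.4800 intr=0.0000 cont=8.3414 V=8.3414[hold]; j=5 S=200.3375 intr=0.0000 cont=0.0000 V=0.0000[hold]; j=6 S=279.7261 intr=0.0000 cont=0.0000 V=0.0000[hold]; j=7 S=390.5745 intr=0.0000 cont=0.0000 V=0.0000[hold]; j=8 S=545.3492 intr=0.0000 cont=0.0000 V=0.0000[hold]  S*(8)=102.7592
k=7: j=0 S=44.6060 intr=92.8940 cont=92.0065 V=92.8940[EX]; j=1 S=62.2823 intr=75.2177 cont=74.3303 V=75.2177[EX]; j=2 S=86.9631 intr=50.5369 cont=49.6494 V=50.5369[EX]; j=3 S=121.4244 intr=16.0756 cont=21.9859 V=21.9859[hold]; j=4 S=169.5418 intr=0.0000 cont=4.3283 V=4.3283[hold]; j=5 S=236.7269 intr=0.0000 cont=0.0000 V=0.0000[hold]; j=6 S=330.5357 intr=0.0000 cont=0.0000 V=0.0000[hold]; j=7 S=461.5187 intr=0.0000 cont=0.0000 V=0.0000[hold]  S*(7)=86.9631
k=6: j=0 S=52.7083 intr=84.7917 cont=83.9043 V=84.7917[EX]; j=1 S=73.5952 intr=63.9048 cont=63.0173 V=63.9048[EX]; j=2 S=102.7592 intr=34.7408 cont=36.6588 V=36.6588[hold]; j=3 S=143.4800 intr=0.0000 cont=13.4627 V=13.4627[hold]; j=4 S=200.3375 intr=0.0000 cont=2.2459 V=2.2459[hold]; j=5 S=279.7261 intr=0.0000 cont=0.0000 V=0.0000[hold]; j=6 S=390.5745 intr=0.0000 cont=0.0000 V=0.0000[hold]  S*(6)=73.5952
k=5: j=0 S=62.2823 intr=75.2177 cont=74.3303 V=75.2177[EX]; j=1 S=86.9631 intr=50.5369 cont=50.5598 V=50.5598[hold]; j=2 S=121.4244 intr=16.0756 cont=25.4120 V=25.4120[hold]; j=3 S=169.5418 intr=0.0000 cont=8.0517 V=8.0517[hold]; j=4 S=236.7269 intr=0.0000 cont=1.1654 V=1.1654[hold]; j=5 S=330.5357 intr=0.0000 cont=0.0000 V=0.0000[hold]  S*(5)=62.2823
k=4: j=0 S=73.5952 intr=63.9048 cont=63.0282 V=63.9048[EX]; j=1 S=102.7592 intr=34.7408 cont=38.2969 V=38.2969[hold]; j=2 S=143.4800 intr=0.0000 cont=17.0078 V=17.0078[hold]; j=3 S=200.3375 intr=0.0000 cont=4.7311 V=4.7311[hold]; j=4 S=279.7261 intr=0.0000 cont=0.6047 V=0.6047[hold]  S*(4)=73.5952
k=3: j=0 S=86.9631 intr=50.5369 cont=51.3373 V=51.3373[hold]; j=1 S=121.4244 intr=16.0756 cont=27.9447 V=27.9447[hold]; j=2 S=169.5418 intr=0.0000 cont=11.0708 V=11.0708[hold]; j=3 S=236.7269 intr=0.0000 cont=2.7419 V=2.7419[hold]  S*(3)=-
k=2: j=0 S=102.7592 intr=34.7408 cont=39.9025 V=39.9025[hold]; j=1 S=143.4800 intr=0.0000 cont=19.7550 V=19.7550[hold]; j=2 S=200.3375 intr=0.0000 cont=7.0460 V=7.0460[hold]  S*(2)=-
k=1: j=0 S=121.4244 intr=16.0756 cont=30.0818 V=30.0818[hold]; j=1 S=169.5418 intr=0.0000 cont=13.5951 V=13.5951[hold]  S*(1)=-
k=0: j=0 S=143.4800 intr=0.0000 cont=22.0621 V=22.0621[hold]  S*(0)=-

price = 22.0621
boundary = - - - - 73.5952 62.2823 73.5952 86.9631 102.7592
tree:
22.0621
30.0818 13.5951
39.9025 19.7550 7.0460
51.3373 27.9447 11.0708 2.7419
63.9048 38.2969 17.0078 4.7311 0.6047
75.2177 50.5598 25.4120 8.0517 1.1654 0.0000
84.7917 63.9048 36.6588 13.4627 2.2459 0.0000 0.0000
92.8940 75.2177 50.5369 21.9859 4.3283 0.0000 0.0000 0.0000
99.7508 84.7917 63.9048 34.7408 8.3414 0.0000 0.0000 0.0000 0.0000
105.5535 92.8940 75.2177 50.5369 16.0756 0.0000 0.0000 0.0000 0.0000 0.0000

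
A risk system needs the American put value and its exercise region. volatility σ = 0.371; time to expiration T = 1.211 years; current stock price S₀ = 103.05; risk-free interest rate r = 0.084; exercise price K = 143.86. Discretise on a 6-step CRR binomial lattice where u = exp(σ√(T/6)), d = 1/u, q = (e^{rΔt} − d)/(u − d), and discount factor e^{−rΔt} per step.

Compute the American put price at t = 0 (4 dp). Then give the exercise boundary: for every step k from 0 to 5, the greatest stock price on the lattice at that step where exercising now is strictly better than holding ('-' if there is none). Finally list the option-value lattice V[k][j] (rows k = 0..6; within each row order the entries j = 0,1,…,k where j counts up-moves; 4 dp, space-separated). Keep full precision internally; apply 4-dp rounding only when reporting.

price = 40.8468
boundary = - 87.2292 103.0500 87.2292 103.0500 121.7402
tree:
40.8468
56.6308 27.0214
70.0227 40.8100 14.6529
81.3586 56.6308 25.0299 5.1540
90.9541 70.0227 40.8100 10.6773 0.0092
99.0765 81.3586 56.6308 22.1198 0.0192 0.0000
105.9519 90.9541 70.0227 40.8100 0.0398 0.0000 0.0000

params: Δt=0.20183 u=1.18137 d=0.84647 q=0.50948 e^(-rΔt)=0.98319
t_6 payoffs: 105.9519 90.9541 70.0227 40.8100 0.0398 0.0000 0.0000
t_5: node(5,0) S=44.7835 payoff=99.0765 vs cont=96.6581 → 99.0765 [stop]  node(5,1) S=62.5014 payoff=81.3586 vs cont=78.9401 → 81.3586 [stop]  node(5,2) S=87.2292 payoff=56.6308 vs cont=54.2123 → 56.6308 [stop]  node(5,3) S=121.7402 payoff=22.1198 vs cont=19.7014 → 22.1198 [stop]  node(5,4) S=169.9050 payoff=0.0000 vs cont=0.0192 → 0.0192 [wait]  node(5,5) S=237.1254 payoff=0.0000 vs cont=0.0000 → 0.0000 [wait]  ⇒ S*(5)=121.7402
t_4: node(4,0) S=52.9059 payoff=90.9541 vs cont=88.5357 → 90.9541 [stop]  node(4,1) S=73.8373 payoff=70.0227 vs cont=67.6042 → 70.0227 [stop]  node(4,2) S=103.0500 payoff=40.8100 vs cont=38.3916 → 40.8100 [stop]  node(4,3) S=143.8202 payoff=0.0398 vs cont=10.6773 → 10.6773 [wait]  node(4,4) S=200.7207 payoff=0.0000 vs cont=0.0092 → 0.0092 [wait]  ⇒ S*(4)=103.0500
t_3: node(3,0) S=62.5014 payoff=81.3586 vs cont=78.9401 → 81.3586 [stop]  node(3,1) S=87.2292 payoff=56.6308 vs cont=54.2123 → 56.6308 [stop]  node(3,2) S=121.7402 payoff=22.1198 vs cont=25.0299 → 25.0299 [wait]  node(3,3) S=169.9050 payoff=0.0000 vs cont=5.1540 → 5.1540 [wait]  ⇒ S*(3)=87.2292
t_2: node(2,0) S=73.8373 payoff=70.0227 vs cont=67.6042 → 70.0227 [stop]  node(2,1) S=103.0500 payoff=40.8100 vs cont=39.8493 → 40.8100 [stop]  node(2,2) S=143.8202 payoff=0.0398 vs cont=14.6529 → 14.6529 [wait]  ⇒ S*(2)=103.0500
t_1: node(1,0) S=87.2292 payoff=56.6308 vs cont=54.2123 → 56.6308 [stop]  node(1,1) S=121.7402 payoff=22.1198 vs cont=27.0214 → 27.0214 [wait]  ⇒ S*(1)=87.2292
t_0: node(0,0) S=103.0500 payoff=40.8100 vs cont=40.8468 → 40.8468 [wait]  ⇒ S*(0)=-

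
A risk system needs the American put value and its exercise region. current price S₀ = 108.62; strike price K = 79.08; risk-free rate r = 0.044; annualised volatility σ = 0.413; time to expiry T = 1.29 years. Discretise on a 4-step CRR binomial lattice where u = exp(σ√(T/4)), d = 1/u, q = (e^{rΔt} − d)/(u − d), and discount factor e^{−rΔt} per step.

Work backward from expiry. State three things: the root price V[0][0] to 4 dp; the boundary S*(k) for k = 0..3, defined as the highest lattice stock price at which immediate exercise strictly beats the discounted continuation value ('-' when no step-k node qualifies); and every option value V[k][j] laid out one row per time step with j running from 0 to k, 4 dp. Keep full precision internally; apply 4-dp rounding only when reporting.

price = 5.7707
boundary = - - - 53.7444
tree:
5.7707
9.6779 1.5716
15.8892 3.0180 0.0000
25.3356 5.7956 0.0000 0.0000
36.5717 11.1296 0.0000 0.0000 0.0000

Δt=0.32250  u=1.26433  d=0.79094  q=0.47182  discount=0.98591
step 4 (expiry): payoffs max(K−S,0) = 36.5717 11.1296 0.0000 0.0000 0.0000
step 3: (k=3,j=0): S=53.7444, (K−S)⁺=25.3356, hold=24.2214 ⇒ V=25.3356 exercise | (k=3,j=1): S=85.9114, (K−S)⁺=0.0000, hold=5.7956 ⇒ V=5.7956 continue | (k=3,j=2): S=137.3311, (K−S)⁺=0.0000, hold=0.0000 ⇒ V=0.0000 continue | (k=3,j=3): S=219.5264, (K−S)⁺=0.0000, hold=0.0000 ⇒ V=0.0000 continue  boundary S*=53.7444
step 2: (k=2,j=0): S=67.9504, (K−S)⁺=11.1296, hold=15.8892 ⇒ V=15.8892 continue | (k=2,j=1): S=108.6200, (K−S)⁺=0.0000, hold=3.0180 ⇒ V=3.0180 continue | (k=2,j=2): S=173.6312, (K−S)⁺=0.0000, hold=0.0000 ⇒ V=0.0000 continue  boundary S*=-
step 1: (k=1,j=0): S=85.9114, (K−S)⁺=0.0000, hold=9.6779 ⇒ V=9.6779 continue | (k=1,j=1): S=137.3311, (K−S)⁺=0.0000, hold=1.5716 ⇒ V=1.5716 continue  boundary S*=-
step 0: (k=0,j=0): S=108.6200, (K−S)⁺=0.0000, hold=5.7707 ⇒ V=5.7707 continue  boundary S*=-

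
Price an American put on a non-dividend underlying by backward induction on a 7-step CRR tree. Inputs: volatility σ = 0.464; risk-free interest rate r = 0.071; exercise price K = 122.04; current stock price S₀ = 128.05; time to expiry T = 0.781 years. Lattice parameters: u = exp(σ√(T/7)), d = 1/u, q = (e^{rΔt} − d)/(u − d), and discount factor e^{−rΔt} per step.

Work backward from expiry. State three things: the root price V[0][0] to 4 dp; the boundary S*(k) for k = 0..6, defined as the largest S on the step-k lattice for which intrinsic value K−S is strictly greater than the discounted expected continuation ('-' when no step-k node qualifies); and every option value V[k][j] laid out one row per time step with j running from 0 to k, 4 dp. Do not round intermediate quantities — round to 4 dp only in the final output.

Δt=0.11157  u=1.16764  d=0.85643  q=0.48689  discount=0.99211
step 7 (expiry): payoffs max(K−S,0) = 78.7677 63.0430 41.6041 12.3746 0.0000 0.0000 0.0000 0.0000
step 6: (k=6,j=0): S=50.5266, (K−S)⁺=71.5134, hold=70.5504 ⇒ V=71.5134 exercise | (k=6,j=1): S=68.8874, (K−S)⁺=53.1526, hold=52.1896 ⇒ V=53.1526 exercise | (k=6,j=2): S=93.9204, (K−S)⁺=28.1196, hold=27.1567 ⇒ V=28.1196 exercise | (k=6,j=3): S=128.0500, (K−S)⁺=0.0000, hold=6.2995 ⇒ V=6.2995 continue | (k=6,j=4): S=174.5819, (K−S)⁺=0.0000, hold=0.0000 ⇒ V=0.0000 continue | (k=6,j=5): S=238.0231, (K−S)⁺=0.0000, hold=0.0000 ⇒ V=0.0000 continue | (k=6,j=6): S=324.5180, (K−S)⁺=0.0000, hold=0.0000 ⇒ V=0.0000 continue  boundary S*=93.9204
step 5: (k=5,j=0): S=58.9970, (K−S)⁺=63.0430, hold=62.0800 ⇒ V=63.0430 exercise | (k=5,j=1): S=80.4359, (K−S)⁺=41.6041, hold=40.6412 ⇒ V=41.6041 exercise | (k=5,j=2): S=109.6654, (K−S)⁺=12.3746, hold=17.3577 ⇒ V=17.3577 continue | (k=5,j=3): S=149.5166, (K−S)⁺=0.0000, hold=3.2068 ⇒ V=3.2068 continue | (k=5,j=4): S=203.8493, (K−S)⁺=0.0000, hold=0.0000 ⇒ V=0.0000 continue | (k=5,j=5): S=277.9259, (K−S)⁺=0.0000, hold=0.0000 ⇒ V=0.0000 continue  boundary S*=80.4359
step 4: (k=4,j=0): S=68.8874, (K−S)⁺=53.1526, hold=52.1896 ⇒ V=53.1526 exercise | (k=4,j=1): S=93.9204, (K−S)⁺=28.1196, hold=29.5637 ⇒ V=29.5637 continue | (k=4,j=2): S=128.0500, (K−S)⁺=0.0000, hold=10.3852 ⇒ V=10.3852 continue | (k=4,j=3): S=174.5819, (K−S)⁺=0.0000, hold=1.6325 ⇒ V=1.6325 continue | (k=4,j=4): S=238.0231, (K−S)⁺=0.0000, hold=0.0000 ⇒ V=0.0000 continue  boundary S*=68.8874
step 3: (k=3,j=0): S=80.4359, (K−S)⁺=41.6041, hold=41.3387 ⇒ V=41.6041 exercise | (k=3,j=1): S=109.6654, (K−S)⁺=12.3746, hold=20.0664 ⇒ V=20.0664 continue | (k=3,j=2): S=149.5166, (K−S)⁺=0.0000, hold=6.0753 ⇒ V=6.0753 continue | (k=3,j=3): S=203.8493, (K−S)⁺=0.0000, hold=0.8310 ⇒ V=0.8310 continue  boundary S*=80.4359
step 2: (k=2,j=0): S=93.9204, (K−S)⁺=28.1196, hold=30.8722 ⇒ V=30.8722 continue | (k=2,j=1): S=128.0500, (K−S)⁺=0.0000, hold=13.1498 ⇒ V=13.1498 continue | (k=2,j=2): S=174.5819, (K−S)⁺=0.0000, hold=3.4942 ⇒ V=3.4942 continue  boundary S*=-
step 1: (k=1,j=0): S=109.6654, (K−S)⁺=12.3746, hold=22.0679 ⇒ V=22.0679 continue | (k=1,j=1): S=149.5166, (K−S)⁺=0.0000, hold=8.3820 ⇒ V=8.3820 continue  boundary S*=-
step 0: (k=0,j=0): S=128.0500, (K−S)⁺=0.0000, hold=15.2829 ⇒ V=15.2829 continue  boundary S*=-

price = 15.2829
boundary = - - - 80.4359 68.8874 80.4359 93.9204
tree:
15.2829
22.0679 8.3820
30.8722 13.1498 3.4942
41.6041 20.0664 6.0753 0.8310
53.1526 29.5637 10.3852 1.6325 0.0000
63.0430 41.6041 17.3577 3.2068 0.0000 0.0000
71.5134 53.1526 28.1196 6.2995 0.0000 0.0000 0.0000
78.7677 63.0430 41.6041 12.3746 0.0000 0.0000 0.0000 0.0000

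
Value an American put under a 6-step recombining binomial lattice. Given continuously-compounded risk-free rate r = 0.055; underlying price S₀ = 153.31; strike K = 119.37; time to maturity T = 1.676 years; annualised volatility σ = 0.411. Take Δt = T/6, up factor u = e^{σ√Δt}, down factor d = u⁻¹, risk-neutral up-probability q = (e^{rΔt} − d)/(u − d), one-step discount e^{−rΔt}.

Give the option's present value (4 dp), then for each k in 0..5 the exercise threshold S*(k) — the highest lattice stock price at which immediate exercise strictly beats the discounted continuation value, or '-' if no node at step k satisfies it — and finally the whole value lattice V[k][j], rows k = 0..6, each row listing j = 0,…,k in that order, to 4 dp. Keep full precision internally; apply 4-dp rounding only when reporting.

Δt=0.27933, u=1.24262, d=0.80475, q=0.48126, disc=e^(-rΔt)=0.98475
k=6 terminal: V=max(K-S,0) → 77.7271 55.0690 20.0826 0.0000 0.0000 0.0000 0.0000
k=5: j=0 S=51.7463 intr=67.6237 cont=65.8038 V=67.6237[EX]; j=1 S=79.9017 intr=39.4683 cont=37.6484 V=39.4683[EX]; j=2 S=123.3765 intr=0.0000 cont=10.2587 V=10.2587[hold]; j=3 S=190.5060 intr=0.0000 cont=0.0000 V=0.0000[hold]; j=4 S=294.1610 intr=0.0000 cont=0.0000 V=0.0000[hold]; j=5 S=454.2149 intr=0.0000 cont=0.0000 V=0.0000[hold]  S*(5)=79.9017
k=4: j=0 S=64.3010 intr=55.0690 cont=53.2491 V=55.0690[EX]; j=1 S=99.2874 intr=20.0826 cont=25.0234 V=25.0234[hold]; j=2 S=153.3100 intr=0.0000 cont=5.2404 V=5.2404[hold]; j=3 S=236.7265 intr=0.0000 cont=0.0000 V=0.0000[hold]; j=4 S=365.5302 intr=0.0000 cont=0.0000 V=0.0000[hold]  S*(4)=64.3010
k=3: j=0 S=79.9017 intr=39.4683 cont=39.9900 V=39.9900[hold]; j=1 S=123.3765 intr=0.0000 cont=15.2662 V=15.2662[hold]; j=2 S=190.5060 intr=0.0000 cont=2.6770 V=2.6770[hold]; j=3 S=294.1610 intr=0.0000 cont=0.0000 V=0.0000[hold]  S*(3)=-
k=2: j=0 S=99.2874 intr=20.0826 cont=27.6630 V=27.6630[hold]; j=1 S=153.3100 intr=0.0000 cont=9.0671 V=9.0671[hold]; j=2 S=236.7265 intr=0.0000 cont=1.3675 V=1.3675[hold]  S*(2)=-
k=1: j=0 S=123.3765 intr=0.0000 cont=18.4281 V=18.4281[hold]; j=1 S=190.5060 intr=0.0000 cont=5.2798 V=5.2798[hold]  S*(1)=-
k=0: j=0 S=153.3100 intr=0.0000 cont=11.9158 V=11.9158[hold]  S*(0)=-

price = 11.9158
boundary = - - - - 64.3010 79.9017
tree:
11.9158
18.4281 5.2798
27.6630 9.0671 1.3675
39.9900 15.2662 2.6770 0.0000
55.0690 25.0234 5.2404 0.0000 0.0000
67.6237 39.4683 10.2587 0.0000 0.0000 0.0000
77.7271 55.0690 20.0826 0.0000 0.0000 0.0000 0.0000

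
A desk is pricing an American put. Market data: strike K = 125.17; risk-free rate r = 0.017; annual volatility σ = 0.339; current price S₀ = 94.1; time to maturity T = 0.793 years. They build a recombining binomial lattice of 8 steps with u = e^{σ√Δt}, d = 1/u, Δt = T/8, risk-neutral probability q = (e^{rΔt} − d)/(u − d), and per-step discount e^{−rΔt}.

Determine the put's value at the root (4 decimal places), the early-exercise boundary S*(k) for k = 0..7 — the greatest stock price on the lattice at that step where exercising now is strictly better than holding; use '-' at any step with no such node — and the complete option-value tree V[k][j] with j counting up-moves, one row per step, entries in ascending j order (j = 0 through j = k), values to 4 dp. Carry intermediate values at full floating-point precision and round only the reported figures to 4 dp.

params: Δt=0.09913 u=1.11264 d=0.89877 q=0.48123 e^(-rΔt)=0.99832
t_8 payoffs: 85.1048 75.5710 63.7686 49.1577 31.0700 8.6783 0.0000 0.0000 0.0000
t_7: node(7,0) S=44.5780 payoff=80.5920 vs cont=80.3813 → 80.5920 [stop]  node(7,1) S=55.1856 payoff=69.9844 vs cont=69.7736 → 69.9844 [stop]  node(7,2) S=68.3174 payoff=56.8526 vs cont=56.6418 → 56.8526 [stop]  node(7,3) S=84.5740 payoff=40.5960 vs cont=40.3853 → 40.5960 [stop]  node(7,4) S=104.6990 payoff=20.4710 vs cont=20.2603 → 20.4710 [stop]  node(7,5) S=129.6128 payoff=0.0000 vs cont=4.4945 → 4.4945 [wait]  node(7,6) S=160.4551 payoff=0.0000 vs cont=0.0000 → 0.0000 [wait]  node(7,7) S=198.6365 payoff=0.0000 vs cont=0.0000 → 0.0000 [wait]  ⇒ S*(7)=104.6990
t_6: node(6,0) S=49.5990 payoff=75.5710 vs cont=75.3602 → 75.5710 [stop]  node(6,1) S=61.4014 payoff=63.7686 vs cont=63.5578 → 63.7686 [stop]  node(6,2) S=76.0123 payoff=49.1577 vs cont=48.9469 → 49.1577 [stop]  node(6,3) S=94.1000 payoff=31.0700 vs cont=30.8593 → 31.0700 [stop]  node(6,4) S=116.4917 payoff=8.6783 vs cont=12.7611 → 12.7611 [wait]  node(6,5) S=144.2118 payoff=0.0000 vs cont=2.3277 → 2.3277 [wait]  node(6,6) S=178.5279 payoff=0.0000 vs cont=0.0000 → 0.0000 [wait]  ⇒ S*(6)=94.1000
t_5: node(5,0) S=55.1856 payoff=69.9844 vs cont=69.7736 → 69.9844 [stop]  node(5,1) S=68.3174 payoff=56.8526 vs cont=56.6418 → 56.8526 [stop]  node(5,2) S=84.5740 payoff=40.5960 vs cont=40.3853 → 40.5960 [stop]  node(5,3) S=104.6990 payoff=20.4710 vs cont=22.2218 → 22.2218 [wait]  node(5,4) S=129.6128 payoff=0.0000 vs cont=7.7272 → 7.7272 [wait]  node(5,5) S=160.4551 payoff=0.0000 vs cont=1.2055 → 1.2055 [wait]  ⇒ S*(5)=84.5740
t_4: node(4,0) S=61.4014 payoff=63.7686 vs cont=63.5578 → 63.7686 [stop]  node(4,1) S=76.0123 payoff=49.1577 vs cont=48.9469 → 49.1577 [stop]  node(4,2) S=94.1000 payoff=31.0700 vs cont=31.7003 → 31.7003 [wait]  node(4,3) S=116.4917 payoff=8.6783 vs cont=15.2209 → 15.2209 [wait]  node(4,4) S=144.2118 payoff=0.0000 vs cont=4.5811 → 4.5811 [wait]  ⇒ S*(4)=76.0123
t_3: node(3,0) S=68.3174 payoff=56.8526 vs cont=56.6418 → 56.8526 [stop]  node(3,1) S=84.5740 payoff=40.5960 vs cont=40.6881 → 40.6881 [wait]  node(3,2) S=104.6990 payoff=20.4710 vs cont=23.7299 → 23.7299 [wait]  node(3,3) S=129.6128 payoff=0.0000 vs cont=10.0837 → 10.0837 [wait]  ⇒ S*(3)=68.3174
t_2: node(2,0) S=76.0123 payoff=49.1577 vs cont=48.9911 → 49.1577 [stop]  node(2,1) S=94.1000 payoff=31.0700 vs cont=32.4726 → 32.4726 [wait]  node(2,2) S=116.4917 payoff=8.6783 vs cont=17.1341 → 17.1341 [wait]  ⇒ S*(2)=76.0123
t_1: node(1,0) S=84.5740 payoff=40.5960 vs cont=41.0591 → 41.0591 [wait]  node(1,1) S=104.6990 payoff=20.4710 vs cont=25.0490 → 25.0490 [wait]  ⇒ S*(1)=-
t_0: node(0,0) S=94.1000 payoff=31.0700 vs cont=33.2984 → 33.2984 [wait]  ⇒ S*(0)=-

price = 33.2984
boundary = - - 76.0123 68.3174 76.0123 84.5740 94.1000 104.6990
tree:
33.2984
41.0591 25.0490
49.1577 32.4726 17.1341
56.8526 40.6881 23.7299 10.0837
63.7686 49.1577 31.7003 15.2209 4.5811
69.9844 56.8526 40.5960 22.2218 7.7272 1.2055
75.5710 63.7686 49.1577 31.0700 12.7611 2.3277 0.0000
80.5920 69.9844 56.8526 40.5960 20.4710 4.4945 0.0000 0.0000
85.1048 75.5710 63.7686 49.1577 31.0700 8.6783 0.0000 0.0000 0.0000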